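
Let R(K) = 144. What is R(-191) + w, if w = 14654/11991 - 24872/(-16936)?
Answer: 3723734905/25384947 ≈ 146.69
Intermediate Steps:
w = 68302537/25384947 (w = 14654*(1/11991) - 24872*(-1/16936) = 14654/11991 + 3109/2117 = 68302537/25384947 ≈ 2.6907)
R(-191) + w = 144 + 68302537/25384947 = 3723734905/25384947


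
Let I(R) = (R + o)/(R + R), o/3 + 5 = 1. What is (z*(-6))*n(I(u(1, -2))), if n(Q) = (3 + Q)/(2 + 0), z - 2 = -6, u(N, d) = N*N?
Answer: -30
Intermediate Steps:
o = -12 (o = -15 + 3*1 = -15 + 3 = -12)
u(N, d) = N²
z = -4 (z = 2 - 6 = -4)
I(R) = (-12 + R)/(2*R) (I(R) = (R - 12)/(R + R) = (-12 + R)/((2*R)) = (-12 + R)*(1/(2*R)) = (-12 + R)/(2*R))
n(Q) = 3/2 + Q/2 (n(Q) = (3 + Q)/2 = (3 + Q)*(½) = 3/2 + Q/2)
(z*(-6))*n(I(u(1, -2))) = (-4*(-6))*(3/2 + ((-12 + 1²)/(2*(1²)))/2) = 24*(3/2 + ((½)*(-12 + 1)/1)/2) = 24*(3/2 + ((½)*1*(-11))/2) = 24*(3/2 + (½)*(-11/2)) = 24*(3/2 - 11/4) = 24*(-5/4) = -30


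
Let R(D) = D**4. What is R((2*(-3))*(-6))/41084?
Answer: 419904/10271 ≈ 40.883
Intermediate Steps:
R((2*(-3))*(-6))/41084 = ((2*(-3))*(-6))**4/41084 = (-6*(-6))**4*(1/41084) = 36**4*(1/41084) = 1679616*(1/41084) = 419904/10271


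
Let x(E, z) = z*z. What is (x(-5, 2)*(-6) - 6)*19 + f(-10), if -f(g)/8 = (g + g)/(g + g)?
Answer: -578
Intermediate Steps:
x(E, z) = z²
f(g) = -8 (f(g) = -8*(g + g)/(g + g) = -8*2*g/(2*g) = -8*2*g*1/(2*g) = -8*1 = -8)
(x(-5, 2)*(-6) - 6)*19 + f(-10) = (2²*(-6) - 6)*19 - 8 = (4*(-6) - 6)*19 - 8 = (-24 - 6)*19 - 8 = -30*19 - 8 = -570 - 8 = -578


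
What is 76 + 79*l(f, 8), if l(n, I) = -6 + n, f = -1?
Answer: -477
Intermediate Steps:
76 + 79*l(f, 8) = 76 + 79*(-6 - 1) = 76 + 79*(-7) = 76 - 553 = -477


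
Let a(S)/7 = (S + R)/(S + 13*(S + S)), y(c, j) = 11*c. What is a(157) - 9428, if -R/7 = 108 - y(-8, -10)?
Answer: -1480511/157 ≈ -9430.0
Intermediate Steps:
R = -1372 (R = -7*(108 - 11*(-8)) = -7*(108 - 1*(-88)) = -7*(108 + 88) = -7*196 = -1372)
a(S) = 7*(-1372 + S)/(27*S) (a(S) = 7*((S - 1372)/(S + 13*(S + S))) = 7*((-1372 + S)/(S + 13*(2*S))) = 7*((-1372 + S)/(S + 26*S)) = 7*((-1372 + S)/((27*S))) = 7*((-1372 + S)*(1/(27*S))) = 7*((-1372 + S)/(27*S)) = 7*(-1372 + S)/(27*S))
a(157) - 9428 = (7/27)*(-1372 + 157)/157 - 9428 = (7/27)*(1/157)*(-1215) - 9428 = -315/157 - 9428 = -1480511/157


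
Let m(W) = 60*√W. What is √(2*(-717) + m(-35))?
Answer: √(-1434 + 60*I*√35) ≈ 4.6519 + 38.153*I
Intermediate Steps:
√(2*(-717) + m(-35)) = √(2*(-717) + 60*√(-35)) = √(-1434 + 60*(I*√35)) = √(-1434 + 60*I*√35)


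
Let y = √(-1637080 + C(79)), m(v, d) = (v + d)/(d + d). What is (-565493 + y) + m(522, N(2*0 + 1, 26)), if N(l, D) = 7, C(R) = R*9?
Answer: -7916373/14 + I*√1636369 ≈ -5.6546e+5 + 1279.2*I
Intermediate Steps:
C(R) = 9*R
m(v, d) = (d + v)/(2*d) (m(v, d) = (d + v)/((2*d)) = (d + v)*(1/(2*d)) = (d + v)/(2*d))
y = I*√1636369 (y = √(-1637080 + 9*79) = √(-1637080 + 711) = √(-1636369) = I*√1636369 ≈ 1279.2*I)
(-565493 + y) + m(522, N(2*0 + 1, 26)) = (-565493 + I*√1636369) + (½)*(7 + 522)/7 = (-565493 + I*√1636369) + (½)*(⅐)*529 = (-565493 + I*√1636369) + 529/14 = -7916373/14 + I*√1636369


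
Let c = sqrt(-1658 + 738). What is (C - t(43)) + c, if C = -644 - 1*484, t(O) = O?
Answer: -1171 + 2*I*sqrt(230) ≈ -1171.0 + 30.332*I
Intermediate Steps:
C = -1128 (C = -644 - 484 = -1128)
c = 2*I*sqrt(230) (c = sqrt(-920) = 2*I*sqrt(230) ≈ 30.332*I)
(C - t(43)) + c = (-1128 - 1*43) + 2*I*sqrt(230) = (-1128 - 43) + 2*I*sqrt(230) = -1171 + 2*I*sqrt(230)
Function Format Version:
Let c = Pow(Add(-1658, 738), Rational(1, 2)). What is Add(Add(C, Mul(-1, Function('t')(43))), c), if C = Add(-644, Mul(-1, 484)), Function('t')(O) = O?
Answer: Add(-1171, Mul(2, I, Pow(230, Rational(1, 2)))) ≈ Add(-1171.0, Mul(30.332, I))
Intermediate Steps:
C = -1128 (C = Add(-644, -484) = -1128)
c = Mul(2, I, Pow(230, Rational(1, 2))) (c = Pow(-920, Rational(1, 2)) = Mul(2, I, Pow(230, Rational(1, 2))) ≈ Mul(30.332, I))
Add(Add(C, Mul(-1, Function('t')(43))), c) = Add(Add(-1128, Mul(-1, 43)), Mul(2, I, Pow(230, Rational(1, 2)))) = Add(Add(-1128, -43), Mul(2, I, Pow(230, Rational(1, 2)))) = Add(-1171, Mul(2, I, Pow(230, Rational(1, 2))))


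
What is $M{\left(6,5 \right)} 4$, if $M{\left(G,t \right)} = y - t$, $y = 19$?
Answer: $56$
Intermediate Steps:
$M{\left(G,t \right)} = 19 - t$
$M{\left(6,5 \right)} 4 = \left(19 - 5\right) 4 = 14 \cdot 4 = 56$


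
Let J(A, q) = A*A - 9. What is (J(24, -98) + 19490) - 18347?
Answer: 1710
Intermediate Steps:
J(A, q) = -9 + A² (J(A, q) = A² - 9 = -9 + A²)
(J(24, -98) + 19490) - 18347 = ((-9 + 24²) + 19490) - 18347 = ((-9 + 576) + 19490) - 18347 = (567 + 19490) - 18347 = 20057 - 18347 = 1710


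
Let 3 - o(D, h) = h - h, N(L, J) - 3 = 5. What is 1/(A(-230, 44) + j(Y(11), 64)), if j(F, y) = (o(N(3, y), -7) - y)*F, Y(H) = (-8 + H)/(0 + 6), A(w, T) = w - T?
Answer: -2/609 ≈ -0.0032841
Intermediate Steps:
N(L, J) = 8 (N(L, J) = 3 + 5 = 8)
o(D, h) = 3 (o(D, h) = 3 - (h - h) = 3 - 1*0 = 3 + 0 = 3)
Y(H) = -4/3 + H/6 (Y(H) = (-8 + H)/6 = (-8 + H)*(⅙) = -4/3 + H/6)
j(F, y) = F*(3 - y) (j(F, y) = (3 - y)*F = F*(3 - y))
1/(A(-230, 44) + j(Y(11), 64)) = 1/((-230 - 1*44) + (-4/3 + (⅙)*11)*(3 - 1*64)) = 1/((-230 - 44) + (-4/3 + 11/6)*(3 - 64)) = 1/(-274 + (½)*(-61)) = 1/(-274 - 61/2) = 1/(-609/2) = -2/609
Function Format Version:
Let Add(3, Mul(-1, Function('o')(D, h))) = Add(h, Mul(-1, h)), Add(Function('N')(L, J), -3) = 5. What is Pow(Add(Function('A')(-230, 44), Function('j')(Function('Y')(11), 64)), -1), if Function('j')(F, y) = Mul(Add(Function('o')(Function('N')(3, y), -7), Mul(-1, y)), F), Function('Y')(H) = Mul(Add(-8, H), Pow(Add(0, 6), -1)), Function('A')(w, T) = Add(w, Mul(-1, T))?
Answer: Rational(-2, 609) ≈ -0.0032841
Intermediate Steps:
Function('N')(L, J) = 8 (Function('N')(L, J) = Add(3, 5) = 8)
Function('o')(D, h) = 3 (Function('o')(D, h) = Add(3, Mul(-1, Add(h, Mul(-1, h)))) = Add(3, Mul(-1, 0)) = Add(3, 0) = 3)
Function('Y')(H) = Add(Rational(-4, 3), Mul(Rational(1, 6), H)) (Function('Y')(H) = Mul(Add(-8, H), Pow(6, -1)) = Mul(Add(-8, H), Rational(1, 6)) = Add(Rational(-4, 3), Mul(Rational(1, 6), H)))
Function('j')(F, y) = Mul(F, Add(3, Mul(-1, y))) (Function('j')(F, y) = Mul(Add(3, Mul(-1, y)), F) = Mul(F, Add(3, Mul(-1, y))))
Pow(Add(Function('A')(-230, 44), Function('j')(Function('Y')(11), 64)), -1) = Pow(Add(Add(-230, Mul(-1, 44)), Mul(Add(Rational(-4, 3), Mul(Rational(1, 6), 11)), Add(3, Mul(-1, 64)))), -1) = Pow(Add(Add(-230, -44), Mul(Add(Rational(-4, 3), Rational(11, 6)), Add(3, -64))), -1) = Pow(Add(-274, Mul(Rational(1, 2), -61)), -1) = Pow(Add(-274, Rational(-61, 2)), -1) = Pow(Rational(-609, 2), -1) = Rational(-2, 609)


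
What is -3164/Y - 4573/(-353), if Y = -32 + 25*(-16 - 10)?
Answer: 2117839/120373 ≈ 17.594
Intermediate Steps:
Y = -682 (Y = -32 + 25*(-26) = -32 - 650 = -682)
-3164/Y - 4573/(-353) = -3164/(-682) - 4573/(-353) = -3164*(-1/682) - 4573*(-1/353) = 1582/341 + 4573/353 = 2117839/120373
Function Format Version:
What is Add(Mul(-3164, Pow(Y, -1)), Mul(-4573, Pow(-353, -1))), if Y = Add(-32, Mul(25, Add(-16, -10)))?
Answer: Rational(2117839, 120373) ≈ 17.594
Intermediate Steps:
Y = -682 (Y = Add(-32, Mul(25, -26)) = Add(-32, -650) = -682)
Add(Mul(-3164, Pow(Y, -1)), Mul(-4573, Pow(-353, -1))) = Add(Mul(-3164, Pow(-682, -1)), Mul(-4573, Pow(-353, -1))) = Add(Mul(-3164, Rational(-1, 682)), Mul(-4573, Rational(-1, 353))) = Add(Rational(1582, 341), Rational(4573, 353)) = Rational(2117839, 120373)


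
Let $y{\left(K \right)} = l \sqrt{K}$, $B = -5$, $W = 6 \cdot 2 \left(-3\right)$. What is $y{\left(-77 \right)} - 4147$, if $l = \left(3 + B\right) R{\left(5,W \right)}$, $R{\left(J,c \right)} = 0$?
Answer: $-4147$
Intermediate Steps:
$W = -36$ ($W = 12 \left(-3\right) = -36$)
$l = 0$ ($l = \left(3 - 5\right) 0 = \left(-2\right) 0 = 0$)
$y{\left(K \right)} = 0$ ($y{\left(K \right)} = 0 \sqrt{K} = 0$)
$y{\left(-77 \right)} - 4147 = 0 - 4147 = -4147$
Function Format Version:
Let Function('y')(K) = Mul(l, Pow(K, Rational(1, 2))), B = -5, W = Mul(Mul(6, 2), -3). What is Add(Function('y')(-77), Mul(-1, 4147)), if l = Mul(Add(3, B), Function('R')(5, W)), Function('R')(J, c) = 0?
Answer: -4147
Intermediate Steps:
W = -36 (W = Mul(12, -3) = -36)
l = 0 (l = Mul(Add(3, -5), 0) = Mul(-2, 0) = 0)
Function('y')(K) = 0 (Function('y')(K) = Mul(0, Pow(K, Rational(1, 2))) = 0)
Add(Function('y')(-77), Mul(-1, 4147)) = Add(0, Mul(-1, 4147)) = Add(0, -4147) = -4147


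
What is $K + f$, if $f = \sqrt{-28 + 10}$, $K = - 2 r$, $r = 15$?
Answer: $-30 + 3 i \sqrt{2} \approx -30.0 + 4.2426 i$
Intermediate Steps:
$K = -30$ ($K = \left(-2\right) 15 = -30$)
$f = 3 i \sqrt{2}$ ($f = \sqrt{-18} = 3 i \sqrt{2} \approx 4.2426 i$)
$K + f = -30 + 3 i \sqrt{2}$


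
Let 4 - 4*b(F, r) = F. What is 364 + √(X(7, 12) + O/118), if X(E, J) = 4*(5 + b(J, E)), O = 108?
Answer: 364 + √44958/59 ≈ 367.59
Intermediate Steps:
b(F, r) = 1 - F/4
X(E, J) = 24 - J (X(E, J) = 4*(5 + (1 - J/4)) = 4*(6 - J/4) = 24 - J)
364 + √(X(7, 12) + O/118) = 364 + √((24 - 1*12) + 108/118) = 364 + √((24 - 12) + 108*(1/118)) = 364 + √(12 + 54/59) = 364 + √(762/59) = 364 + √44958/59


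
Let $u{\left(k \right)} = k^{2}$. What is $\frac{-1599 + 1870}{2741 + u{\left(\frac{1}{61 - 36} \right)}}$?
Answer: $\frac{169375}{1713126} \approx 0.098869$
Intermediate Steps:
$\frac{-1599 + 1870}{2741 + u{\left(\frac{1}{61 - 36} \right)}} = \frac{-1599 + 1870}{2741 + \left(\frac{1}{61 - 36}\right)^{2}} = \frac{271}{2741 + \left(\frac{1}{25}\right)^{2}} = \frac{271}{2741 + \frac{1}{625}} = \frac{271}{\frac{1713126}{625}} = 271 \cdot \frac{625}{1713126} = \frac{169375}{1713126}$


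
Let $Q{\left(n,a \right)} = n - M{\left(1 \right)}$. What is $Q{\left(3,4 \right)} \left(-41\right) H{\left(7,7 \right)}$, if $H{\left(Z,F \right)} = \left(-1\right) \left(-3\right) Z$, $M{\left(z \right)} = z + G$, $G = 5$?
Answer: $2583$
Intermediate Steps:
$M{\left(z \right)} = 5 + z$ ($M{\left(z \right)} = z + 5 = 5 + z$)
$H{\left(Z,F \right)} = 3 Z$
$Q{\left(n,a \right)} = -6 + n$ ($Q{\left(n,a \right)} = n - \left(5 + 1\right) = n - 6 = -6 + n$)
$Q{\left(3,4 \right)} \left(-41\right) H{\left(7,7 \right)} = \left(-6 + 3\right) \left(-41\right) 3 \cdot 7 = \left(-3\right) \left(-41\right) 21 = 123 \cdot 21 = 2583$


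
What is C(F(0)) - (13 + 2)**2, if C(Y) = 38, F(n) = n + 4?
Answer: -187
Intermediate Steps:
F(n) = 4 + n
C(F(0)) - (13 + 2)**2 = 38 - (13 + 2)**2 = 38 - 1*15**2 = 38 - 1*225 = 38 - 225 = -187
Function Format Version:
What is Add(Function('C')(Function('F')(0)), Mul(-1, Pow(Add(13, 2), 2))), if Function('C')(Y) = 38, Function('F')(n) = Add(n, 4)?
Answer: -187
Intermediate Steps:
Function('F')(n) = Add(4, n)
Add(Function('C')(Function('F')(0)), Mul(-1, Pow(Add(13, 2), 2))) = Add(38, Mul(-1, Pow(Add(13, 2), 2))) = Add(38, Mul(-1, Pow(15, 2))) = Add(38, Mul(-1, 225)) = Add(38, -225) = -187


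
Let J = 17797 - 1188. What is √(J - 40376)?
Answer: I*√23767 ≈ 154.17*I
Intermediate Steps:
J = 16609
√(J - 40376) = √(16609 - 40376) = √(-23767) = I*√23767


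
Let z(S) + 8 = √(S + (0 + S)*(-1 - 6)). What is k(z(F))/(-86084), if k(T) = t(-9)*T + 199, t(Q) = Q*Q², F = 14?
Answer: -6031/86084 + 729*I*√21/43042 ≈ -0.070059 + 0.077615*I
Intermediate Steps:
t(Q) = Q³
z(S) = -8 + √6*√(-S) (z(S) = -8 + √(S + (0 + S)*(-1 - 6)) = -8 + √(S + S*(-7)) = -8 + √(S - 7*S) = -8 + √(-6*S) = -8 + √6*√(-S))
k(T) = 199 - 729*T (k(T) = (-9)³*T + 199 = -729*T + 199 = 199 - 729*T)
k(z(F))/(-86084) = (199 - 729*(-8 + √6*√(-1*14)))/(-86084) = (199 - 729*(-8 + √6*√(-14)))*(-1/86084) = (199 - 729*(-8 + √6*(I*√14)))*(-1/86084) = (199 - 729*(-8 + 2*I*√21))*(-1/86084) = (199 + (5832 - 1458*I*√21))*(-1/86084) = (6031 - 1458*I*√21)*(-1/86084) = -6031/86084 + 729*I*√21/43042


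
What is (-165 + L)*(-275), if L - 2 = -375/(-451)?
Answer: 1828450/41 ≈ 44596.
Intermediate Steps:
L = 1277/451 (L = 2 - 375/(-451) = 2 - 375*(-1/451) = 2 + 375/451 = 1277/451 ≈ 2.8315)
(-165 + L)*(-275) = (-165 + 1277/451)*(-275) = -73138/451*(-275) = 1828450/41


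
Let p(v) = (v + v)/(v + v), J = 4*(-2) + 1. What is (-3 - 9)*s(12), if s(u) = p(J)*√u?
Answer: -24*√3 ≈ -41.569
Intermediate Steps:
J = -7 (J = -8 + 1 = -7)
p(v) = 1 (p(v) = (2*v)/((2*v)) = (2*v)*(1/(2*v)) = 1)
s(u) = √u (s(u) = 1*√u = √u)
(-3 - 9)*s(12) = (-3 - 9)*√12 = -24*√3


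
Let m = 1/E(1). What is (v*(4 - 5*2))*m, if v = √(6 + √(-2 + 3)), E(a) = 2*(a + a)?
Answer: -3*√7/2 ≈ -3.9686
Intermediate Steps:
E(a) = 4*a (E(a) = 2*(2*a) = 4*a)
m = ¼ (m = 1/(4*1) = 1/4 = ¼ ≈ 0.25000)
v = √7 (v = √(6 + √1) = √(6 + 1) = √7 ≈ 2.6458)
(v*(4 - 5*2))*m = (√7*(4 - 5*2))*(¼) = (√7*(4 - 10))*(¼) = (√7*(-6))*(¼) = -6*√7*(¼) = -3*√7/2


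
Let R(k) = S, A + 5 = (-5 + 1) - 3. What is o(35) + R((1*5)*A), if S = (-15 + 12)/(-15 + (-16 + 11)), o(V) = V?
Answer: 703/20 ≈ 35.150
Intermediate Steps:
S = 3/20 (S = -3/(-15 - 5) = -3/(-20) = -3*(-1/20) = 3/20 ≈ 0.15000)
A = -12 (A = -5 + ((-5 + 1) - 3) = -5 + (-4 - 3) = -5 - 7 = -12)
R(k) = 3/20
o(35) + R((1*5)*A) = 35 + 3/20 = 703/20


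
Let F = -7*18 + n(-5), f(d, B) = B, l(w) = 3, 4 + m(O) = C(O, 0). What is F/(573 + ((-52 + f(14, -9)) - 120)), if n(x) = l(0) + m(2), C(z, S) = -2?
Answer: -129/392 ≈ -0.32908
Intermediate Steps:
m(O) = -6 (m(O) = -4 - 2 = -6)
n(x) = -3 (n(x) = 3 - 6 = -3)
F = -129 (F = -7*18 - 3 = -126 - 3 = -129)
F/(573 + ((-52 + f(14, -9)) - 120)) = -129/(573 + ((-52 - 9) - 120)) = -129/(573 + (-61 - 120)) = -129/(573 - 181) = -129/392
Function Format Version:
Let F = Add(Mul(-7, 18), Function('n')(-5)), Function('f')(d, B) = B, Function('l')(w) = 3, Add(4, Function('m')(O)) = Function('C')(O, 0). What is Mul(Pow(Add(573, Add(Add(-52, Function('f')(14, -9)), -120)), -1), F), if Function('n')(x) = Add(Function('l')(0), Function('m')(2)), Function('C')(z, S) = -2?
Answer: Rational(-129, 392) ≈ -0.32908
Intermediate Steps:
Function('m')(O) = -6 (Function('m')(O) = Add(-4, -2) = -6)
Function('n')(x) = -3 (Function('n')(x) = Add(3, -6) = -3)
F = -129 (F = Add(Mul(-7, 18), -3) = Add(-126, -3) = -129)
Mul(Pow(Add(573, Add(Add(-52, Function('f')(14, -9)), -120)), -1), F) = Mul(Pow(Add(573, Add(Add(-52, -9), -120)), -1), -129) = Mul(Pow(Add(573, Add(-61, -120)), -1), -129) = Mul(Pow(Add(573, -181), -1), -129) = Mul(Pow(392, -1), -129) = Mul(Rational(1, 392), -129) = Rational(-129, 392)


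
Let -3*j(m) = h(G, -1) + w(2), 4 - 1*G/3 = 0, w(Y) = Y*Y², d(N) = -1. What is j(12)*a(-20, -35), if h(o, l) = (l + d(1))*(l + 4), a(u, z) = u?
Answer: 40/3 ≈ 13.333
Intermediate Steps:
w(Y) = Y³
G = 12 (G = 12 - 3*0 = 12 + 0 = 12)
h(o, l) = (-1 + l)*(4 + l) (h(o, l) = (l - 1)*(l + 4) = (-1 + l)*(4 + l))
j(m) = -⅔ (j(m) = -((-4 + (-1)² + 3*(-1)) + 2³)/3 = -((-4 + 1 - 3) + 8)/3 = -(-6 + 8)/3 = -⅓*2 = -⅔)
j(12)*a(-20, -35) = -⅔*(-20) = 40/3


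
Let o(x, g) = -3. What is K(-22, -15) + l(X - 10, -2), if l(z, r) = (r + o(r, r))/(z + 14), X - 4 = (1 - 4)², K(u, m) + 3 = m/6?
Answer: -197/34 ≈ -5.7941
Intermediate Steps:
K(u, m) = -3 + m/6
X = 13 (X = 4 + (1 - 4)² = 4 + (-3)² = 4 + 9 = 13)
l(z, r) = (-3 + r)/(14 + z) (l(z, r) = (r - 3)/(z + 14) = (-3 + r)/(14 + z))
K(-22, -15) + l(X - 10, -2) = (-3 + (⅙)*(-15)) + (-3 - 2)/(14 + (13 - 10)) = (-3 - 5/2) - 5/(14 + 3) = -11/2 - 5/17 = -197/34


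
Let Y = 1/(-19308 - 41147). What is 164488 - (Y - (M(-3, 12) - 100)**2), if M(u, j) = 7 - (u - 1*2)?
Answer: 10412285561/60455 ≈ 1.7223e+5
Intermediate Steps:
M(u, j) = 9 - u (M(u, j) = 7 - (u - 2) = 7 - (-2 + u) = 7 + (2 - u) = 9 - u)
Y = -1/60455 (Y = 1/(-60455) = -1/60455 ≈ -1.6541e-5)
164488 - (Y - (M(-3, 12) - 100)**2) = 164488 - (-1/60455 - ((9 - 1*(-3)) - 100)**2) = 164488 - (-1/60455 - ((9 + 3) - 100)**2) = 164488 - (-1/60455 - (12 - 100)**2) = 164488 - (-1/60455 - 1*(-88)**2) = 164488 - (-1/60455 - 1*7744) = 164488 - (-1/60455 - 7744) = 164488 - 1*(-468163521/60455) = 164488 + 468163521/60455 = 10412285561/60455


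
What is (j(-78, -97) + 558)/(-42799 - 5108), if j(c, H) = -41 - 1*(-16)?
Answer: -533/47907 ≈ -0.011126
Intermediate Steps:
j(c, H) = -25 (j(c, H) = -41 + 16 = -25)
(j(-78, -97) + 558)/(-42799 - 5108) = (-25 + 558)/(-42799 - 5108) = 533/(-47907) = 533*(-1/47907) = -533/47907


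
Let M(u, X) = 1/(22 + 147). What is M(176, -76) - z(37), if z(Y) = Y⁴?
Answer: -316733208/169 ≈ -1.8742e+6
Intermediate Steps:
M(u, X) = 1/169
M(176, -76) - z(37) = 1/169 - 1*37⁴ = 1/169 - 1*1874161 = 1/169 - 1874161 = -316733208/169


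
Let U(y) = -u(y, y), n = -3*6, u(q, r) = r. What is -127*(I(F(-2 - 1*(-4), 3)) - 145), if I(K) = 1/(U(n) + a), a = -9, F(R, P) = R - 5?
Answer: 165608/9 ≈ 18401.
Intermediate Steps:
n = -18
F(R, P) = -5 + R
U(y) = -y
I(K) = 1/9 (I(K) = 1/(-1*(-18) - 9) = 1/(18 - 9) = 1/9)
-127*(I(F(-2 - 1*(-4), 3)) - 145) = -127*(1/9 - 145) = -127*(-1304/9) = 165608/9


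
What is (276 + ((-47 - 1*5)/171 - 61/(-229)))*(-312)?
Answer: -1123866328/13053 ≈ -86100.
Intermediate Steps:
(276 + ((-47 - 1*5)/171 - 61/(-229)))*(-312) = (276 + ((-47 - 5)*(1/171) - 61*(-1/229)))*(-312) = (276 + (-52*1/171 + 61/229))*(-312) = (276 + (-52/171 + 61/229))*(-312) = (276 - 1477/39159)*(-312) = (10806407/39159)*(-312) = -1123866328/13053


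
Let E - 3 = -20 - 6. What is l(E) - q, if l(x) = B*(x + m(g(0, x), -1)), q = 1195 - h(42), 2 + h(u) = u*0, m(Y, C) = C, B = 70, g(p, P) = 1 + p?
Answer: -2877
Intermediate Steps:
h(u) = -2 (h(u) = -2 + u*0 = -2 + 0 = -2)
q = 1197 (q = 1195 - 1*(-2) = 1195 + 2 = 1197)
E = -23 (E = 3 + (-20 - 6) = 3 - 26 = -23)
l(x) = -70 + 70*x (l(x) = 70*(x - 1) = 70*(-1 + x) = -70 + 70*x)
l(E) - q = (-70 + 70*(-23)) - 1*1197 = (-70 - 1610) - 1197 = -1680 - 1197 = -2877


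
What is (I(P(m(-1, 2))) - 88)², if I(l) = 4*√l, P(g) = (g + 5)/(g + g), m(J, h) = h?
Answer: 7772 - 352*√7 ≈ 6840.7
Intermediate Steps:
P(g) = (5 + g)/(2*g) (P(g) = (5 + g)/((2*g)) = (5 + g)*(1/(2*g)) = (5 + g)/(2*g))
(I(P(m(-1, 2))) - 88)² = (4*√((½)*(5 + 2)/2) - 88)² = (4*√((½)*(½)*7) - 88)² = (4*√(7/4) - 88)² = (4*(√7/2) - 88)² = (2*√7 - 88)² = (-88 + 2*√7)²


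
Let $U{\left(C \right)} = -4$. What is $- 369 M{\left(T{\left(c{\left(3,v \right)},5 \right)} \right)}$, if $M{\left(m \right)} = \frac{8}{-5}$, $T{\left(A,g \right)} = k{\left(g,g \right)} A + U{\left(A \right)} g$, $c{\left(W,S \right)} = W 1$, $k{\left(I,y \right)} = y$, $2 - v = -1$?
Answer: $\frac{2952}{5} \approx 590.4$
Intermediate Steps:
$v = 3$ ($v = 2 - -1 = 2 + 1 = 3$)
$c{\left(W,S \right)} = W$
$T{\left(A,g \right)} = - 4 g + A g$ ($T{\left(A,g \right)} = g A - 4 g = A g - 4 g = - 4 g + A g$)
$M{\left(m \right)} = - \frac{8}{5}$ ($M{\left(m \right)} = 8 \left(- \frac{1}{5}\right) = - \frac{8}{5}$)
$- 369 M{\left(T{\left(c{\left(3,v \right)},5 \right)} \right)} = \left(-369\right) \left(- \frac{8}{5}\right) = \frac{2952}{5}$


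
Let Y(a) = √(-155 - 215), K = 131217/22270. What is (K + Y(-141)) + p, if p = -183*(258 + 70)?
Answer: -1336603263/22270 + I*√370 ≈ -60018.0 + 19.235*I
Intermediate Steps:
p = -60024 (p = -183*328 = -60024)
K = 131217/22270 (K = 131217*(1/22270) = 131217/22270 ≈ 5.8921)
Y(a) = I*√370 (Y(a) = √(-370) = I*√370)
(K + Y(-141)) + p = (131217/22270 + I*√370) - 60024 = -1336603263/22270 + I*√370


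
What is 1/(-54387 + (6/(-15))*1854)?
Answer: -5/275643 ≈ -1.8139e-5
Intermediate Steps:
1/(-54387 + (6/(-15))*1854) = 1/(-54387 + (6*(-1/15))*1854) = 1/(-54387 - ⅖*1854) = 1/(-54387 - 3708/5) = 1/(-275643/5) = -5/275643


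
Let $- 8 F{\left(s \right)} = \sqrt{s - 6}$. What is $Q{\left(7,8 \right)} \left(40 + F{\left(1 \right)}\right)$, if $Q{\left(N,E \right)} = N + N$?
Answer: $560 - \frac{7 i \sqrt{5}}{4} \approx 560.0 - 3.9131 i$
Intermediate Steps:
$Q{\left(N,E \right)} = 2 N$
$F{\left(s \right)} = - \frac{\sqrt{-6 + s}}{8}$ ($F{\left(s \right)} = - \frac{\sqrt{s - 6}}{8} = - \frac{\sqrt{-6 + s}}{8}$)
$Q{\left(7,8 \right)} \left(40 + F{\left(1 \right)}\right) = 2 \cdot 7 \left(40 - \frac{\sqrt{-6 + 1}}{8}\right) = 14 \left(40 - \frac{\sqrt{-5}}{8}\right) = 14 \left(40 - \frac{i \sqrt{5}}{8}\right) = 560 - \frac{7 i \sqrt{5}}{4}$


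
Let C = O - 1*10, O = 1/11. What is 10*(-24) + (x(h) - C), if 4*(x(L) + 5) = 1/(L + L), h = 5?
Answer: -103429/440 ≈ -235.07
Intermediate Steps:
O = 1/11 ≈ 0.090909
x(L) = -5 + 1/(8*L) (x(L) = -5 + 1/(4*(L + L)) = -5 + 1/(4*((2*L))) = -5 + (1/(2*L))/4 = -5 + 1/(8*L))
C = -109/11 (C = 1/11 - 1*10 = 1/11 - 10 = -109/11 ≈ -9.9091)
10*(-24) + (x(h) - C) = 10*(-24) + ((-5 + (1/8)/5) - 1*(-109/11)) = -240 + ((-5 + (1/8)*(1/5)) + 109/11) = -240 + ((-5 + 1/40) + 109/11) = -240 + (-199/40 + 109/11) = -240 + 2171/440 = -103429/440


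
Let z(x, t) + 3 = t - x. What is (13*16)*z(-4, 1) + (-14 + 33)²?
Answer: 777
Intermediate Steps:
z(x, t) = -3 + t - x (z(x, t) = -3 + (t - x) = -3 + t - x)
(13*16)*z(-4, 1) + (-14 + 33)² = (13*16)*(-3 + 1 - 1*(-4)) + (-14 + 33)² = 208*(-3 + 1 + 4) + 19² = 208*2 + 361 = 416 + 361 = 777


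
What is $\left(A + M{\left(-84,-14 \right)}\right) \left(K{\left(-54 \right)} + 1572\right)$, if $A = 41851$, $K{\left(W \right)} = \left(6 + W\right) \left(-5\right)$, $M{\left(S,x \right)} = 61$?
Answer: $75944544$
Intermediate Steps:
$K{\left(W \right)} = -30 - 5 W$
$\left(A + M{\left(-84,-14 \right)}\right) \left(K{\left(-54 \right)} + 1572\right) = \left(41851 + 61\right) \left(\left(-30 - -270\right) + 1572\right) = 41912 \left(\left(-30 + 270\right) + 1572\right) = 41912 \left(240 + 1572\right) = 41912 \cdot 1812 = 75944544$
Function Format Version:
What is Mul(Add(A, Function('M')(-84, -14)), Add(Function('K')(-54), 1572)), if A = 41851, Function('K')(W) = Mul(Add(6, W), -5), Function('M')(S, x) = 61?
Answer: 75944544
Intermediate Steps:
Function('K')(W) = Add(-30, Mul(-5, W))
Mul(Add(A, Function('M')(-84, -14)), Add(Function('K')(-54), 1572)) = Mul(Add(41851, 61), Add(Add(-30, Mul(-5, -54)), 1572)) = Mul(41912, Add(Add(-30, 270), 1572)) = Mul(41912, Add(240, 1572)) = Mul(41912, 1812) = 75944544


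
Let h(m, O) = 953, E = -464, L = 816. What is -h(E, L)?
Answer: -953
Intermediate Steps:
-h(E, L) = -1*953 = -953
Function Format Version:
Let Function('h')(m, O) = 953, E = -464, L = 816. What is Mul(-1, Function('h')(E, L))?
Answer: -953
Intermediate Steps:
Mul(-1, Function('h')(E, L)) = Mul(-1, 953) = -953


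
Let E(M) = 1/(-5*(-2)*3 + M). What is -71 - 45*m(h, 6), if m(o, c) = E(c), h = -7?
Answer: -289/4 ≈ -72.250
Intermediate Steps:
E(M) = 1/(30 + M) (E(M) = 1/(10*3 + M) = 1/(30 + M))
m(o, c) = 1/(30 + c)
-71 - 45*m(h, 6) = -71 - 45/(30 + 6) = -71 - 45/36 = -71 - 45*1/36 = -71 - 5/4 = -289/4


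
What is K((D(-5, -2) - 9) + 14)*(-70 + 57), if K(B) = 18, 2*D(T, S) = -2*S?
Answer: -234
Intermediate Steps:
D(T, S) = -S (D(T, S) = (-2*S)/2 = -S)
K((D(-5, -2) - 9) + 14)*(-70 + 57) = 18*(-70 + 57) = 18*(-13) = -234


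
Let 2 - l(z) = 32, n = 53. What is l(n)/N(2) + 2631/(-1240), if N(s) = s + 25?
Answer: -36079/11160 ≈ -3.2329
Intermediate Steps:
l(z) = -30 (l(z) = 2 - 1*32 = 2 - 32 = -30)
N(s) = 25 + s
l(n)/N(2) + 2631/(-1240) = -30/(25 + 2) + 2631/(-1240) = -30/27 + 2631*(-1/1240) = -30*1/27 - 2631/1240 = -10/9 - 2631/1240 = -36079/11160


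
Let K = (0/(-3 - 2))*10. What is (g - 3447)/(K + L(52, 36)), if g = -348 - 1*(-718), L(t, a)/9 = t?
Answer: -3077/468 ≈ -6.5748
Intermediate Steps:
L(t, a) = 9*t
g = 370 (g = -348 + 718 = 370)
K = 0 (K = (0/(-5))*10 = -1/5*0*10 = 0*10 = 0)
(g - 3447)/(K + L(52, 36)) = (370 - 3447)/(0 + 9*52) = -3077/(0 + 468) = -3077/468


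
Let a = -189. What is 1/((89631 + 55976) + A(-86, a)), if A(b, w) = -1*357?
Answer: 1/145250 ≈ 6.8847e-6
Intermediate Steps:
A(b, w) = -357
1/((89631 + 55976) + A(-86, a)) = 1/((89631 + 55976) - 357) = 1/(145607 - 357) = 1/145250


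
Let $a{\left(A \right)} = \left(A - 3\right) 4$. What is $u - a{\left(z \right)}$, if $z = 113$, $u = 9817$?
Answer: $9377$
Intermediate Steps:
$a{\left(A \right)} = -12 + 4 A$ ($a{\left(A \right)} = \left(-3 + A\right) 4 = -12 + 4 A$)
$u - a{\left(z \right)} = 9817 - \left(-12 + 4 \cdot 113\right) = 9817 - \left(-12 + 452\right) = 9817 - 440 = 9377$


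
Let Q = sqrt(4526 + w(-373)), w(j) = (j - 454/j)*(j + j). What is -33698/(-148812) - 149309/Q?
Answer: 16849/74406 - 149309*sqrt(70469)/140938 ≈ -281.00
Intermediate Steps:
w(j) = 2*j*(j - 454/j) (w(j) = (j - 454/j)*(2*j) = 2*j*(j - 454/j))
Q = 2*sqrt(70469) (Q = sqrt(4526 + (-908 + 2*(-373)**2)) = sqrt(4526 + (-908 + 2*139129)) = sqrt(4526 + (-908 + 278258)) = sqrt(4526 + 277350) = sqrt(281876) = 2*sqrt(70469) ≈ 530.92)
-33698/(-148812) - 149309/Q = -33698/(-148812) - 149309*sqrt(70469)/140938 = -33698*(-1/148812) - 149309*sqrt(70469)/140938 = 16849/74406 - 149309*sqrt(70469)/140938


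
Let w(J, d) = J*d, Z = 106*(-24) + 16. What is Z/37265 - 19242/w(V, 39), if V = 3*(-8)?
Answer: 39704829/1937780 ≈ 20.490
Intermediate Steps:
Z = -2528 (Z = -2544 + 16 = -2528)
V = -24
Z/37265 - 19242/w(V, 39) = -2528/37265 - 19242/((-24*39)) = -2528*1/37265 - 19242/(-936) = -2528/37265 - 19242*(-1/936) = -2528/37265 + 1069/52 = 39704829/1937780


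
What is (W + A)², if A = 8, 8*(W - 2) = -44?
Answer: 81/4 ≈ 20.250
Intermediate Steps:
W = -7/2 (W = 2 + (⅛)*(-44) = 2 - 11/2 = -7/2 ≈ -3.5000)
(W + A)² = (-7/2 + 8)² = (9/2)² = 81/4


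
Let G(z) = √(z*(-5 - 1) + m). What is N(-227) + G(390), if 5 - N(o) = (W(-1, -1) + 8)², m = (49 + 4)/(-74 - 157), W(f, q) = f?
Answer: -44 + I*√124876983/231 ≈ -44.0 + 48.376*I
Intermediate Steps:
m = -53/231 (m = 53/(-231) = 53*(-1/231) = -53/231 ≈ -0.22944)
N(o) = -44 (N(o) = 5 - (-1 + 8)² = 5 - 1*7² = 5 - 1*49 = 5 - 49 = -44)
G(z) = √(-53/231 - 6*z) (G(z) = √(z*(-5 - 1) - 53/231) = √(z*(-6) - 53/231) = √(-6*z - 53/231) = √(-53/231 - 6*z))
N(-227) + G(390) = -44 + √(-12243 - 320166*390)/231 = -44 + √(-12243 - 124864740)/231 = -44 + √(-124876983)/231 = -44 + (I*√124876983)/231 = -44 + I*√124876983/231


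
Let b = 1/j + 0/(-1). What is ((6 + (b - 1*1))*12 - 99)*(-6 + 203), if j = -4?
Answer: -8274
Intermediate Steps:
b = -¼ (b = 1/(-4) + 0/(-1) = 1*(-¼) + 0*(-1) = -¼ + 0 = -¼ ≈ -0.25000)
((6 + (b - 1*1))*12 - 99)*(-6 + 203) = ((6 + (-¼ - 1*1))*12 - 99)*(-6 + 203) = ((6 + (-¼ - 1))*12 - 99)*197 = ((6 - 5/4)*12 - 99)*197 = ((19/4)*12 - 99)*197 = (57 - 99)*197 = -42*197 = -8274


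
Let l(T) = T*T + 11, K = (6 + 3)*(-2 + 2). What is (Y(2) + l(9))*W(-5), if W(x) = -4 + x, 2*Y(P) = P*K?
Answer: -828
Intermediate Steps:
K = 0 (K = 9*0 = 0)
Y(P) = 0 (Y(P) = (P*0)/2 = (½)*0 = 0)
l(T) = 11 + T² (l(T) = T² + 11 = 11 + T²)
(Y(2) + l(9))*W(-5) = (0 + (11 + 9²))*(-4 - 5) = (0 + (11 + 81))*(-9) = (0 + 92)*(-9) = 92*(-9) = -828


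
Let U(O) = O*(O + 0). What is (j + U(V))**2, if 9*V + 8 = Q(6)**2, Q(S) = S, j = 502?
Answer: 1717770916/6561 ≈ 2.6182e+5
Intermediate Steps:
V = 28/9 (V = -8/9 + (1/9)*6**2 = -8/9 + (1/9)*36 = -8/9 + 4 = 28/9 ≈ 3.1111)
U(O) = O**2 (U(O) = O*O = O**2)
(j + U(V))**2 = (502 + (28/9)**2)**2 = (502 + 784/81)**2 = (41446/81)**2 = 1717770916/6561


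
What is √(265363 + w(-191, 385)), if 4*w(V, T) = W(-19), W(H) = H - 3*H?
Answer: √1061490/2 ≈ 515.14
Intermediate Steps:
W(H) = -2*H
w(V, T) = 19/2 (w(V, T) = (-2*(-19))/4 = (¼)*38 = 19/2)
√(265363 + w(-191, 385)) = √(265363 + 19/2) = √(530745/2) = √1061490/2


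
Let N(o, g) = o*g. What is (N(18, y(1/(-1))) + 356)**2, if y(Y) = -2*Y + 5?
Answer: 232324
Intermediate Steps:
y(Y) = 5 - 2*Y
N(o, g) = g*o
(N(18, y(1/(-1))) + 356)**2 = ((5 - 2/(-1))*18 + 356)**2 = ((5 - 2*(-1))*18 + 356)**2 = ((5 + 2)*18 + 356)**2 = (7*18 + 356)**2 = (126 + 356)**2 = 482**2 = 232324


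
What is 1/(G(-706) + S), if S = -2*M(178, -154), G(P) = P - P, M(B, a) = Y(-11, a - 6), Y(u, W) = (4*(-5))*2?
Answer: 1/80 ≈ 0.012500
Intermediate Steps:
Y(u, W) = -40 (Y(u, W) = -20*2 = -40)
M(B, a) = -40
G(P) = 0
S = 80 (S = -2*(-40) = 80)
1/(G(-706) + S) = 1/(0 + 80) = 1/80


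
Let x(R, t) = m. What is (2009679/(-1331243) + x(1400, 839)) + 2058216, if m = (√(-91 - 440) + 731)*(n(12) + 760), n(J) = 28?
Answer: 3506816875613/1331243 + 2364*I*√59 ≈ 2.6342e+6 + 18158.0*I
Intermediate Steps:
m = 576028 + 2364*I*√59 (m = (√(-91 - 440) + 731)*(28 + 760) = (√(-531) + 731)*788 = (3*I*√59 + 731)*788 = (731 + 3*I*√59)*788 = 576028 + 2364*I*√59 ≈ 5.7603e+5 + 18158.0*I)
x(R, t) = 576028 + 2364*I*√59
(2009679/(-1331243) + x(1400, 839)) + 2058216 = (2009679/(-1331243) + (576028 + 2364*I*√59)) + 2058216 = (2009679*(-1/1331243) + (576028 + 2364*I*√59)) + 2058216 = (-2009679/1331243 + (576028 + 2364*I*√59)) + 2058216 = (766831233125/1331243 + 2364*I*√59) + 2058216 = 3506816875613/1331243 + 2364*I*√59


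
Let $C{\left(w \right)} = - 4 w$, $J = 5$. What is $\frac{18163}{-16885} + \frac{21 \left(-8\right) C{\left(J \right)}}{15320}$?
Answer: $- \frac{5538089}{6466955} \approx -0.85637$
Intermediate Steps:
$\frac{18163}{-16885} + \frac{21 \left(-8\right) C{\left(J \right)}}{15320} = \frac{18163}{-16885} + \frac{21 \left(-8\right) \left(\left(-4\right) 5\right)}{15320} = 18163 \left(- \frac{1}{16885}\right) + \left(-168\right) \left(-20\right) \frac{1}{15320} = - \frac{18163}{16885} + 3360 \cdot \frac{1}{15320} = - \frac{18163}{16885} + \frac{84}{383} = - \frac{5538089}{6466955}$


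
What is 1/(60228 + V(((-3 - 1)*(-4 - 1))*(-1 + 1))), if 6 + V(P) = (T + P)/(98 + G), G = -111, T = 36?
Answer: 13/782850 ≈ 1.6606e-5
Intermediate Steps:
V(P) = -114/13 - P/13 (V(P) = -6 + (36 + P)/(98 - 111) = -6 + (36 + P)/(-13) = -6 + (36 + P)*(-1/13) = -6 + (-36/13 - P/13) = -114/13 - P/13)
1/(60228 + V(((-3 - 1)*(-4 - 1))*(-1 + 1))) = 1/(60228 + (-114/13 - (-3 - 1)*(-4 - 1)*(-1 + 1)/13)) = 1/(60228 + (-114/13 - (-4*(-5))*0/13)) = 1/(60228 + (-114/13 - 20*0/13)) = 1/(60228 + (-114/13 - 1/13*0)) = 1/(60228 + (-114/13 + 0)) = 1/(60228 - 114/13) = 1/(782850/13) = 13/782850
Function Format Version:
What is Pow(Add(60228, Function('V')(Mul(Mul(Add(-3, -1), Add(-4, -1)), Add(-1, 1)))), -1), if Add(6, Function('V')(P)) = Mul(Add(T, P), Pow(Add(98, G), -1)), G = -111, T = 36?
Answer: Rational(13, 782850) ≈ 1.6606e-5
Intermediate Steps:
Function('V')(P) = Add(Rational(-114, 13), Mul(Rational(-1, 13), P)) (Function('V')(P) = Add(-6, Mul(Add(36, P), Pow(Add(98, -111), -1))) = Add(-6, Mul(Add(36, P), Pow(-13, -1))) = Add(-6, Mul(Add(36, P), Rational(-1, 13))) = Add(-6, Add(Rational(-36, 13), Mul(Rational(-1, 13), P))) = Add(Rational(-114, 13), Mul(Rational(-1, 13), P)))
Pow(Add(60228, Function('V')(Mul(Mul(Add(-3, -1), Add(-4, -1)), Add(-1, 1)))), -1) = Pow(Add(60228, Add(Rational(-114, 13), Mul(Rational(-1, 13), Mul(Mul(Add(-3, -1), Add(-4, -1)), Add(-1, 1))))), -1) = Pow(Add(60228, Add(Rational(-114, 13), Mul(Rational(-1, 13), Mul(Mul(-4, -5), 0)))), -1) = Pow(Add(60228, Add(Rational(-114, 13), Mul(Rational(-1, 13), Mul(20, 0)))), -1) = Pow(Add(60228, Add(Rational(-114, 13), Mul(Rational(-1, 13), 0))), -1) = Pow(Add(60228, Add(Rational(-114, 13), 0)), -1) = Pow(Add(60228, Rational(-114, 13)), -1) = Pow(Rational(782850, 13), -1) = Rational(13, 782850)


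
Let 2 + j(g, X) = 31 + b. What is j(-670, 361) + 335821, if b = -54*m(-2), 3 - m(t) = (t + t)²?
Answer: 336552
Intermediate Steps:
m(t) = 3 - 4*t² (m(t) = 3 - (t + t)² = 3 - (2*t)² = 3 - 4*t²)
b = 702 (b = -54*(3 - 4*(-2)²) = -54*(3 - 4*4) = -54*(3 - 16) = -54*(-13) = 702)
j(g, X) = 731 (j(g, X) = -2 + (31 + 702) = -2 + 733 = 731)
j(-670, 361) + 335821 = 731 + 335821 = 336552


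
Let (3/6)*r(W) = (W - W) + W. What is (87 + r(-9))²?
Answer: 4761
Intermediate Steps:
r(W) = 2*W (r(W) = 2*((W - W) + W) = 2*(0 + W) = 2*W)
(87 + r(-9))² = (87 + 2*(-9))² = (87 - 18)² = 69² = 4761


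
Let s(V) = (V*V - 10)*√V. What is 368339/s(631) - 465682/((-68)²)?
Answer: -232841/2312 + 368339*√631/251233281 ≈ -100.67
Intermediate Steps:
s(V) = √V*(-10 + V²) (s(V) = (V² - 10)*√V = (-10 + V²)*√V = √V*(-10 + V²))
368339/s(631) - 465682/((-68)²) = 368339/((√631*(-10 + 631²))) - 465682/((-68)²) = 368339/((√631*(-10 + 398161))) - 465682/4624 = 368339/((√631*398151)) - 465682*1/4624 = 368339/((398151*√631)) - 232841/2312 = 368339*(√631/251233281) - 232841/2312 = 368339*√631/251233281 - 232841/2312 = -232841/2312 + 368339*√631/251233281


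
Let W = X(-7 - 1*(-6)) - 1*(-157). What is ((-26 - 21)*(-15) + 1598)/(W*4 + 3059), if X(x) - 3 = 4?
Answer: 2303/3715 ≈ 0.61992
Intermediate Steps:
X(x) = 7 (X(x) = 3 + 4 = 7)
W = 164 (W = 7 - 1*(-157) = 7 + 157 = 164)
((-26 - 21)*(-15) + 1598)/(W*4 + 3059) = ((-26 - 21)*(-15) + 1598)/(164*4 + 3059) = (-47*(-15) + 1598)/(656 + 3059) = (705 + 1598)/3715 = 2303*(1/3715) = 2303/3715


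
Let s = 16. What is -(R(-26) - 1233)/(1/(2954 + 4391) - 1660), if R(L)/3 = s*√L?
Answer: -3018795/4064233 + 117520*I*√26/4064233 ≈ -0.74277 + 0.14744*I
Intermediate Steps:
R(L) = 48*√L (R(L) = 3*(16*√L) = 48*√L)
-(R(-26) - 1233)/(1/(2954 + 4391) - 1660) = -(48*√(-26) - 1233)/(1/(2954 + 4391) - 1660) = -(48*(I*√26) - 1233)/(1/7345 - 1660) = -(48*I*√26 - 1233)/(1/7345 - 1660) = -(-1233 + 48*I*√26)/(-12192699/7345) = -(-1233 + 48*I*√26)*(-7345)/12192699 = -(3018795/4064233 - 117520*I*√26/4064233) = -3018795/4064233 + 117520*I*√26/4064233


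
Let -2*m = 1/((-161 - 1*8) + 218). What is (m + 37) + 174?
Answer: 20677/98 ≈ 210.99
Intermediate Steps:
m = -1/98 (m = -1/(2*((-161 - 1*8) + 218)) = -1/(2*((-161 - 8) + 218)) = -1/(2*(-169 + 218)) = -½/49 = -½*1/49 = -1/98 ≈ -0.010204)
(m + 37) + 174 = (-1/98 + 37) + 174 = 3625/98 + 174 = 20677/98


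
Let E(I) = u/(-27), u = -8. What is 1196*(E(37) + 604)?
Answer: 19513936/27 ≈ 7.2274e+5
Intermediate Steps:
E(I) = 8/27 (E(I) = -8/(-27) = -8*(-1/27) = 8/27)
1196*(E(37) + 604) = 1196*(8/27 + 604) = 1196*(16316/27) = 19513936/27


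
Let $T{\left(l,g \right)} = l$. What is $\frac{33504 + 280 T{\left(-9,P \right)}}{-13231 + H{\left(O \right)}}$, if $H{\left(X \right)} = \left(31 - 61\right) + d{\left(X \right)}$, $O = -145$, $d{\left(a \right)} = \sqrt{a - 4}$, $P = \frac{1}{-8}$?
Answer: $- \frac{459596}{196705} - \frac{5164 i \sqrt{149}}{29309045} \approx -2.3365 - 0.0021507 i$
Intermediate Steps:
$P = - \frac{1}{8} \approx -0.125$
$d{\left(a \right)} = \sqrt{-4 + a}$
$H{\left(X \right)} = -30 + \sqrt{-4 + X}$ ($H{\left(X \right)} = \left(31 - 61\right) + \sqrt{-4 + X} = -30 + \sqrt{-4 + X}$)
$\frac{33504 + 280 T{\left(-9,P \right)}}{-13231 + H{\left(O \right)}} = \frac{33504 + 280 \left(-9\right)}{-13231 - \left(30 - \sqrt{-4 - 145}\right)} = \frac{33504 - 2520}{-13231 - \left(30 - \sqrt{-149}\right)} = \frac{30984}{-13231 - \left(30 - i \sqrt{149}\right)} = \frac{30984}{-13261 + i \sqrt{149}}$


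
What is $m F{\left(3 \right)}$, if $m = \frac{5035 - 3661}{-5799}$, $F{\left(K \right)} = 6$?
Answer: $- \frac{2748}{1933} \approx -1.4216$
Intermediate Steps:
$m = - \frac{458}{1933}$ ($m = \left(5035 - 3661\right) \left(- \frac{1}{5799}\right) = 1374 \left(- \frac{1}{5799}\right) = - \frac{458}{1933} \approx -0.23694$)
$m F{\left(3 \right)} = \left(- \frac{458}{1933}\right) 6 = - \frac{2748}{1933}$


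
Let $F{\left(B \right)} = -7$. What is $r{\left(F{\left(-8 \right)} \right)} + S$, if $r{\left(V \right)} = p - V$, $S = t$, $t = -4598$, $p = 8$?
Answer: $-4583$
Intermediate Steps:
$S = -4598$
$r{\left(V \right)} = 8 - V$
$r{\left(F{\left(-8 \right)} \right)} + S = \left(8 - -7\right) - 4598 = \left(8 + 7\right) - 4598 = 15 - 4598 = -4583$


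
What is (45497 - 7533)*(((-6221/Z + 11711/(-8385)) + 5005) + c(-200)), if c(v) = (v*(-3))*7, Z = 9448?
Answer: 6919612052243417/19805370 ≈ 3.4938e+8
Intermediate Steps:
c(v) = -21*v (c(v) = -3*v*7 = -21*v)
(45497 - 7533)*(((-6221/Z + 11711/(-8385)) + 5005) + c(-200)) = (45497 - 7533)*(((-6221/9448 + 11711/(-8385)) + 5005) - 21*(-200)) = 37964*(((-6221*1/9448 + 11711*(-1/8385)) + 5005) + 4200) = 37964*(((-6221/9448 - 11711/8385) + 5005) + 4200) = 37964*((-162808613/79221480 + 5005) + 4200) = 37964*(396340698787/79221480 + 4200) = 37964*(729070914787/79221480) = 6919612052243417/19805370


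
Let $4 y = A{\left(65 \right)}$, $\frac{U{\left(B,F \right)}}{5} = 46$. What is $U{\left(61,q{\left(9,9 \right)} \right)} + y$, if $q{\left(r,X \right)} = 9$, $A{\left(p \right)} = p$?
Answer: $\frac{985}{4} \approx 246.25$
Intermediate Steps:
$U{\left(B,F \right)} = 230$ ($U{\left(B,F \right)} = 5 \cdot 46 = 230$)
$y = \frac{65}{4}$ ($y = \frac{1}{4} \cdot 65 = \frac{65}{4} \approx 16.25$)
$U{\left(61,q{\left(9,9 \right)} \right)} + y = 230 + \frac{65}{4} = \frac{985}{4}$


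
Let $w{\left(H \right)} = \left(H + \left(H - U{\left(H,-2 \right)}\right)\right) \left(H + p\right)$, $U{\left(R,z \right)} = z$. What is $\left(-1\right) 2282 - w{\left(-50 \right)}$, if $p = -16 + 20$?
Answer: $-6790$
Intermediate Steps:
$p = 4$
$w{\left(H \right)} = \left(2 + 2 H\right) \left(4 + H\right)$ ($w{\left(H \right)} = \left(H + \left(H - -2\right)\right) \left(H + 4\right) = \left(H + \left(H + 2\right)\right) \left(4 + H\right) = \left(H + \left(2 + H\right)\right) \left(4 + H\right) = \left(2 + 2 H\right) \left(4 + H\right)$)
$\left(-1\right) 2282 - w{\left(-50 \right)} = \left(-1\right) 2282 - \left(8 + 2 \left(-50\right)^{2} + 10 \left(-50\right)\right) = -2282 - \left(8 + 2 \cdot 2500 - 500\right) = -2282 - \left(8 + 5000 - 500\right) = -2282 - 4508 = -6790$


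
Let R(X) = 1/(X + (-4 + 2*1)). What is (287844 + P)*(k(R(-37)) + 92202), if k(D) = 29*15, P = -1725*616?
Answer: -71771071572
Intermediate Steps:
P = -1062600
R(X) = 1/(-2 + X) (R(X) = 1/(X + (-4 + 2)) = 1/(X - 2) = 1/(-2 + X))
k(D) = 435
(287844 + P)*(k(R(-37)) + 92202) = (287844 - 1062600)*(435 + 92202) = -774756*92637 = -71771071572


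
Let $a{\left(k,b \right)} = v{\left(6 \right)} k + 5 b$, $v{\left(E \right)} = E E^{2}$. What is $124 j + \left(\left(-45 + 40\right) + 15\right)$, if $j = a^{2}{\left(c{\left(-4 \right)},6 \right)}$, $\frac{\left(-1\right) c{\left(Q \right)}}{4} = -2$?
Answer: $383229946$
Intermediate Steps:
$c{\left(Q \right)} = 8$ ($c{\left(Q \right)} = \left(-4\right) \left(-2\right) = 8$)
$v{\left(E \right)} = E^{3}$
$a{\left(k,b \right)} = 5 b + 216 k$ ($a{\left(k,b \right)} = 6^{3} k + 5 b = 216 k + 5 b = 5 b + 216 k$)
$j = 3090564$ ($j = \left(5 \cdot 6 + 216 \cdot 8\right)^{2} = \left(30 + 1728\right)^{2} = 1758^{2} = 3090564$)
$124 j + \left(\left(-45 + 40\right) + 15\right) = 124 \cdot 3090564 + \left(\left(-45 + 40\right) + 15\right) = 383229936 + \left(-5 + 15\right) = 383229936 + 10 = 383229946$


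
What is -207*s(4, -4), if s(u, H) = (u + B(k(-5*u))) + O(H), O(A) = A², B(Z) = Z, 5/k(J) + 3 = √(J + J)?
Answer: -199755/49 + 2070*I*√10/49 ≈ -4076.6 + 133.59*I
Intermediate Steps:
k(J) = 5/(-3 + √2*√J) (k(J) = 5/(-3 + √(J + J)) = 5/(-3 + √(2*J)) = 5/(-3 + √2*√J))
s(u, H) = u + H² + 5/(-3 + √10*√(-u)) (s(u, H) = (u + 5/(-3 + √2*√(-5*u))) + H² = (u + 5/(-3 + √2*(√5*√(-u)))) + H² = (u + 5/(-3 + √10*√(-u))) + H² = u + H² + 5/(-3 + √10*√(-u)))
-207*s(4, -4) = -207*(5 + (-3 + √10*√(-1*4))*(4 + (-4)²))/(-3 + √10*√(-1*4)) = -207*(5 + (-3 + √10*√(-4))*(4 + 16))/(-3 + √10*√(-4)) = -207*(5 + (-3 + √10*(2*I))*20)/(-3 + √10*(2*I)) = -207*(5 + (-3 + 2*I*√10)*20)/(-3 + 2*I*√10) = -207*(5 + (-60 + 40*I*√10))/(-3 + 2*I*√10) = -207*(-55 + 40*I*√10)/(-3 + 2*I*√10)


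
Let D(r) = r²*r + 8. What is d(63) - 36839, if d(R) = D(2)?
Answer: -36823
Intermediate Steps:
D(r) = 8 + r³ (D(r) = r³ + 8 = 8 + r³)
d(R) = 16 (d(R) = 8 + 2³ = 8 + 8 = 16)
d(63) - 36839 = 16 - 36839 = -36823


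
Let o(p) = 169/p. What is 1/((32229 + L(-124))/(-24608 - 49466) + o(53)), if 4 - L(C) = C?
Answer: 301994/831045 ≈ 0.36339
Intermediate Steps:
L(C) = 4 - C
1/((32229 + L(-124))/(-24608 - 49466) + o(53)) = 1/((32229 + (4 - 1*(-124)))/(-24608 - 49466) + 169/53) = 1/((32229 + (4 + 124))/(-74074) + 169*(1/53)) = 1/((32229 + 128)*(-1/74074) + 169/53) = 1/(32357*(-1/74074) + 169/53) = 1/(-2489/5698 + 169/53) = 1/(831045/301994) = 301994/831045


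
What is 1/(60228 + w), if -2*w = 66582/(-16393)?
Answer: 16393/987350895 ≈ 1.6603e-5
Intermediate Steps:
w = 33291/16393 (w = -33291/(-16393) = -33291*(-1)/16393 = -½*(-66582/16393) = 33291/16393 ≈ 2.0308)
1/(60228 + w) = 1/(60228 + 33291/16393) = 1/(987350895/16393) = 16393/987350895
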